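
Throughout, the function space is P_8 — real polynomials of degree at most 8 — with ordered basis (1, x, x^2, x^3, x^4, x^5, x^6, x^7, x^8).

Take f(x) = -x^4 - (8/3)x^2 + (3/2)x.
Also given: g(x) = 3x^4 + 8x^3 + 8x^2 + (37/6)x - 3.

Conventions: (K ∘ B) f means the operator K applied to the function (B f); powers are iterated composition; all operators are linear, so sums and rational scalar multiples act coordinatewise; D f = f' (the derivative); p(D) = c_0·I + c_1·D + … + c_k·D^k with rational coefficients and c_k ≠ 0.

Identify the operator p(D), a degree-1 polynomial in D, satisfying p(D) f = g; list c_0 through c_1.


p(D) = -3·I − 2·D, i.e. c_0 = -3, c_1 = -2

D^0 f = -x^4 - (8/3)x^2 + (3/2)x
D^1 f = -4x^3 - (16/3)x + 3/2
matching coefficients of g against c_0 f + c_1 Df + … from the top degree down determines the c_i
solution: c_0 = -3, c_1 = -2


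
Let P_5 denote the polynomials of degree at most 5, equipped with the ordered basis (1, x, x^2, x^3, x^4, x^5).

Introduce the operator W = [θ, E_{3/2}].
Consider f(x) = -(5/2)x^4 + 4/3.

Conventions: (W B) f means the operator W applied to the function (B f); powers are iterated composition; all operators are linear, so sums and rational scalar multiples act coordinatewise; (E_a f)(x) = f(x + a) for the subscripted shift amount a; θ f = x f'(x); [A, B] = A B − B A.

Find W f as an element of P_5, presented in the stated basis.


g(x) = 15x^3 + (135/2)x^2 + (405/4)x + 405/8

E_{3/2} f = -(5/2)x^4 - 15x^3 - (135/4)x^2 - (135/4)x - 1087/96
θ E_{3/2} f = -10x^4 - 45x^3 - (135/2)x^2 - (135/4)x
θ f = -10x^4
E_{3/2} θ f = -10x^4 - 60x^3 - 135x^2 - 135x - 405/8
[θ, E_{3/2}] f = 15x^3 + (135/2)x^2 + (405/4)x + 405/8


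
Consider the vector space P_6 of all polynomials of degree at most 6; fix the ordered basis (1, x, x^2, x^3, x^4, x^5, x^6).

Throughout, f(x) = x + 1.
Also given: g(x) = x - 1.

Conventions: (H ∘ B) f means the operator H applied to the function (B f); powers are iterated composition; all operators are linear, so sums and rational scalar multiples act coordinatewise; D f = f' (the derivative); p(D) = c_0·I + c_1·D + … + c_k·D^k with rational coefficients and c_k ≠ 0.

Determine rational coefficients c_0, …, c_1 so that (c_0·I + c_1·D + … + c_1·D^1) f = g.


c_0 = 1, c_1 = -2

D^0 f = x + 1
D^1 f = 1
matching coefficients of g against c_0 f + c_1 Df + … from the top degree down determines the c_i
solution: c_0 = 1, c_1 = -2


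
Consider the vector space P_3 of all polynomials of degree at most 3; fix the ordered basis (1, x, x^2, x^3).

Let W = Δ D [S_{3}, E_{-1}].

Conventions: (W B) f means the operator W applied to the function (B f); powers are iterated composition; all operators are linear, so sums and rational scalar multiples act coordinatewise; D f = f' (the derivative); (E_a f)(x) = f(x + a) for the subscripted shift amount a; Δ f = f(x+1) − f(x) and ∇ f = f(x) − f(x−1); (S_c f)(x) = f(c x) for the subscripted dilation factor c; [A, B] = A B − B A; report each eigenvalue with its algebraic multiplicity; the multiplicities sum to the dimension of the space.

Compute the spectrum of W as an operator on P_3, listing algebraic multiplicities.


image of 1: 0
image of x: 0
image of x^2: 0
image of x^3: 108
the matrix is upper triangular; its diagonal is (0, 0, 0, 0)
for a triangular matrix the eigenvalues are the diagonal entries, with algebraic multiplicity their repetition count

λ = 0 (multiplicity 4)


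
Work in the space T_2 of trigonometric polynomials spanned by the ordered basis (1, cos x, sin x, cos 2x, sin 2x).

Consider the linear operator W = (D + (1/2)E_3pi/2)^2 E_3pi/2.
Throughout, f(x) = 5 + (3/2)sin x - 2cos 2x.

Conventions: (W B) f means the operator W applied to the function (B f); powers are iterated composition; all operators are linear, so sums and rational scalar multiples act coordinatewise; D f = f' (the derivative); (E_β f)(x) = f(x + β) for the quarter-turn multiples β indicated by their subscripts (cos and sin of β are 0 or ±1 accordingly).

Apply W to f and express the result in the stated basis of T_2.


the result is g(x) = 5/4 + (3/8)cos x - (15/2)cos 2x + 4sin 2x

E_3pi/2 f = 5 - (3/2)cos x + 2cos 2x
D E_3pi/2 f = (3/2)sin x - 4sin 2x
E_3pi/2 E_3pi/2 f = 5 - (3/2)sin x - 2cos 2x
((1/2)E_3pi/2) E_3pi/2 f = 5/2 - (3/4)sin x - cos 2x
(D + (1/2)E_3pi/2) E_3pi/2 f = 5/2 + (3/4)sin x - cos 2x - 4sin 2x
D (D + (1/2)E_3pi/2) E_3pi/2 f = (3/4)cos x - 8cos 2x + 2sin 2x
E_3pi/2 (D + (1/2)E_3pi/2) E_3pi/2 f = 5/2 - (3/4)cos x + cos 2x + 4sin 2x
((1/2)E_3pi/2) (D + (1/2)E_3pi/2) E_3pi/2 f = 5/4 - (3/8)cos x + (1/2)cos 2x + 2sin 2x
(D + (1/2)E_3pi/2) (D + (1/2)E_3pi/2) E_3pi/2 f = 5/4 + (3/8)cos x - (15/2)cos 2x + 4sin 2x


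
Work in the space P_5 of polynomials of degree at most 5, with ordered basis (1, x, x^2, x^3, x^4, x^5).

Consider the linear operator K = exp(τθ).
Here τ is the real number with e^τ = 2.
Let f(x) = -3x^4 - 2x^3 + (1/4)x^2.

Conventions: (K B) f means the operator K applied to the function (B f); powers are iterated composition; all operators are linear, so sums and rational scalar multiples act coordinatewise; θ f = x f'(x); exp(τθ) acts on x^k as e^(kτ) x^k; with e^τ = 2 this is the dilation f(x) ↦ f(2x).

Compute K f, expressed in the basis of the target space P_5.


exp(τθ) x^k = e^(kτ) x^k; with e^τ = 2 this sends x^k to 2^k x^k
x^2 ↦ 4 x^2
x^3 ↦ 8 x^3
x^4 ↦ 16 x^4
applying this coordinatewise to f: exp(τθ) f = -48x^4 - 16x^3 + x^2

g(x) = -48x^4 - 16x^3 + x^2


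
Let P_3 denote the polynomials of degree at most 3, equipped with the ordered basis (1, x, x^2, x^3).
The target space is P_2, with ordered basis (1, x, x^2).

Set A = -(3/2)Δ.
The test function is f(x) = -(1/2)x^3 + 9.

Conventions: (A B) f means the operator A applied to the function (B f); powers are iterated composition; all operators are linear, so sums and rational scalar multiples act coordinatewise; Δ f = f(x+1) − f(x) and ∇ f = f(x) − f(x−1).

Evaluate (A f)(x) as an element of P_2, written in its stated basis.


the image equals g(x) = (9/4)x^2 + (9/4)x + 3/4

Δ f = -(3/2)x^2 - (3/2)x - 1/2
(-(3/2)Δ) f = (9/4)x^2 + (9/4)x + 3/4


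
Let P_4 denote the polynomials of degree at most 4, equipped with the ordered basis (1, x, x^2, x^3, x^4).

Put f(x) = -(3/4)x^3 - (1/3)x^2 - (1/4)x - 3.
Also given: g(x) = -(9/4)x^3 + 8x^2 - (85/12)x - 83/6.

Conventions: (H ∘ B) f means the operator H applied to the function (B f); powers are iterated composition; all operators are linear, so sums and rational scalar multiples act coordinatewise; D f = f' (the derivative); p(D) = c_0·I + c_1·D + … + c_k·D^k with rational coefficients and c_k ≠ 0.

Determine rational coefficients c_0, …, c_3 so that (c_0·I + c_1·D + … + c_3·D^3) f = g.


p(D) = 3·I − 4·D + 2·D^2 + D^3, i.e. c_0 = 3, c_1 = -4, c_2 = 2, c_3 = 1

D^0 f = -(3/4)x^3 - (1/3)x^2 - (1/4)x - 3
D^1 f = -(9/4)x^2 - (2/3)x - 1/4
D^2 f = -(9/2)x - 2/3
D^3 f = -9/2
matching coefficients of g against c_0 f + c_1 Df + … from the top degree down determines the c_i
solution: c_0 = 3, c_1 = -4, c_2 = 2, c_3 = 1


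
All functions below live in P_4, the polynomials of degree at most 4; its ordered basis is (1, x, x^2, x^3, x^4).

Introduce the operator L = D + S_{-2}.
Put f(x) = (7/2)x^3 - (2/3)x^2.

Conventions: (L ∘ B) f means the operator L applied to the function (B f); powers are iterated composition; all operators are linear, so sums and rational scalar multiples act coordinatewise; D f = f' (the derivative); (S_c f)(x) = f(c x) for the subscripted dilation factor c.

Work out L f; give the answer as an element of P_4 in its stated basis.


the image equals g(x) = -28x^3 + (47/6)x^2 - (4/3)x

D f = (21/2)x^2 - (4/3)x
S_{-2} f = -28x^3 - (8/3)x^2
(D + S_{-2}) f = -28x^3 + (47/6)x^2 - (4/3)x


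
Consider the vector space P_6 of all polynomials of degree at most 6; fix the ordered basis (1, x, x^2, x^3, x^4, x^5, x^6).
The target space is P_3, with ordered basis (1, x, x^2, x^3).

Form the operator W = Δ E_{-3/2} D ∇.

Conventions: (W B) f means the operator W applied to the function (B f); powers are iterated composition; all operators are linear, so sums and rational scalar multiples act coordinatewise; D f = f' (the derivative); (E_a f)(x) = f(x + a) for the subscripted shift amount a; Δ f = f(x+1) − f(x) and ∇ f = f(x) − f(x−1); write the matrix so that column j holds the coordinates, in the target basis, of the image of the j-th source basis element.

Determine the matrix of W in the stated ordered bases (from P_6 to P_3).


the matrix is [[0, 0, 0, 6, -36, 145, -495]; [0, 0, 0, 0, 24, -180, 870]; [0, 0, 0, 0, 0, 60, -540]; [0, 0, 0, 0, 0, 0, 120]] (rows listed top to bottom)

image of 1: 0
image of x: 0
image of x^2: 0
image of x^3: 6
image of x^4: 24x - 36
image of x^5: 60x^2 - 180x + 145
image of x^6: 120x^3 - 540x^2 + 870x - 495
each image's coordinates form column j of the matrix


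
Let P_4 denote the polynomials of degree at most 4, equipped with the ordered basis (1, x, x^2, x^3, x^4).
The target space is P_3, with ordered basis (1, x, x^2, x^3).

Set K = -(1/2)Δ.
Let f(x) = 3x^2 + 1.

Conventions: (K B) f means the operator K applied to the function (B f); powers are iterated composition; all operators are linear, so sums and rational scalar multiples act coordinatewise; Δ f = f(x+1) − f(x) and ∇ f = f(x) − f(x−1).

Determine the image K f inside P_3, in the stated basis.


Δ f = 6x + 3
(-(1/2)Δ) f = -3x - 3/2

g(x) = -3x - 3/2


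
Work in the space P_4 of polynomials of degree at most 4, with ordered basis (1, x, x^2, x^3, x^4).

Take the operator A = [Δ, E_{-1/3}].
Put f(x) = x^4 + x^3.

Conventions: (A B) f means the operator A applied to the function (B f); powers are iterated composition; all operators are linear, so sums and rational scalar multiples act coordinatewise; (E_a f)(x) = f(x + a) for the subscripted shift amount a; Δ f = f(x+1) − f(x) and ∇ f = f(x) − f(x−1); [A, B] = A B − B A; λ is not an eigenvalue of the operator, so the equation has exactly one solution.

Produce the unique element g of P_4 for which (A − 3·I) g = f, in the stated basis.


write g with unknown coordinates in the stated basis and equate coefficients in (A − 3·I) g = f
solving from the highest basis element down gives g = -(1/3)x^4 - (1/3)x^3
check: A g = 0
so A g − 3·g = x^4 + x^3 = f ✓

the result is g(x) = -(1/3)x^4 - (1/3)x^3


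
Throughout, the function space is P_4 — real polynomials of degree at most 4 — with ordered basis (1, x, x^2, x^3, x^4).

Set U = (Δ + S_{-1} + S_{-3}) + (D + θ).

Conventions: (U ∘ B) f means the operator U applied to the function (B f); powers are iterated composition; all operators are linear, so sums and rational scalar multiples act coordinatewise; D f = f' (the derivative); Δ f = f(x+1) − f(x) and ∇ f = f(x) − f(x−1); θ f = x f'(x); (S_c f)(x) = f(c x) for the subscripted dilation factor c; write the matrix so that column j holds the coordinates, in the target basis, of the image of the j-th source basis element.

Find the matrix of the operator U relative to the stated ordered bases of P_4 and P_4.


image of 1: 2
image of x: -3x + 2
image of x^2: 12x^2 + 4x + 1
image of x^3: -25x^3 + 6x^2 + 3x + 1
image of x^4: 86x^4 + 8x^3 + 6x^2 + 4x + 1
each image's coordinates form column j of the matrix

the matrix is [[2, 2, 1, 1, 1]; [0, -3, 4, 3, 4]; [0, 0, 12, 6, 6]; [0, 0, 0, -25, 8]; [0, 0, 0, 0, 86]] (rows listed top to bottom)


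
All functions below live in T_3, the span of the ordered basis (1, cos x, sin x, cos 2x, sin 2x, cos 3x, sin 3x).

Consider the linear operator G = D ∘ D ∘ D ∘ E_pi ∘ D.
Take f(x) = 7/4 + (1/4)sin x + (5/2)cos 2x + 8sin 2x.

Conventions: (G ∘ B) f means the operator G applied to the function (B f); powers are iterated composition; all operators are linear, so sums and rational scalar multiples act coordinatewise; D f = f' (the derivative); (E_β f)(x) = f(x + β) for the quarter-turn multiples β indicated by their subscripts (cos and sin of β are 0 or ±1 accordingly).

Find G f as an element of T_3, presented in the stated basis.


the result is g(x) = -(1/4)sin x + 40cos 2x + 128sin 2x

D f = (1/4)cos x + 16cos 2x - 5sin 2x
E_pi D f = -(1/4)cos x + 16cos 2x - 5sin 2x
D E_pi D f = (1/4)sin x - 10cos 2x - 32sin 2x
D (D ∘ E_pi ∘ D) f = (1/4)cos x - 64cos 2x + 20sin 2x
D D (D ∘ E_pi ∘ D) f = -(1/4)sin x + 40cos 2x + 128sin 2x


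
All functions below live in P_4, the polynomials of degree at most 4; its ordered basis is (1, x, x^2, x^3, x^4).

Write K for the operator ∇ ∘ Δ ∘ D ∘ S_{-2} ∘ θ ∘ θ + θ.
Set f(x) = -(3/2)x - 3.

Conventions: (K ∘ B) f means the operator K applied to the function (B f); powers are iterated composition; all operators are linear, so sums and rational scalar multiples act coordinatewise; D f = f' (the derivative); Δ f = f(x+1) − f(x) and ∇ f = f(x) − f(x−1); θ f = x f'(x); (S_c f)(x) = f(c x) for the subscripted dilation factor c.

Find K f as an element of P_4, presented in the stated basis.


the result is g(x) = -(3/2)x

θ f = -(3/2)x
θ θ f = -(3/2)x
S_{-2} θ θ f = 3x
D (S_{-2} ∘ θ ∘ θ) f = 3
Δ D (S_{-2} ∘ θ ∘ θ) f = 0
∇ Δ D (S_{-2} ∘ θ ∘ θ) f = 0
θ f = -(3/2)x
(∇ ∘ Δ ∘ D ∘ S_{-2} ∘ θ ∘ θ + θ) f = -(3/2)x


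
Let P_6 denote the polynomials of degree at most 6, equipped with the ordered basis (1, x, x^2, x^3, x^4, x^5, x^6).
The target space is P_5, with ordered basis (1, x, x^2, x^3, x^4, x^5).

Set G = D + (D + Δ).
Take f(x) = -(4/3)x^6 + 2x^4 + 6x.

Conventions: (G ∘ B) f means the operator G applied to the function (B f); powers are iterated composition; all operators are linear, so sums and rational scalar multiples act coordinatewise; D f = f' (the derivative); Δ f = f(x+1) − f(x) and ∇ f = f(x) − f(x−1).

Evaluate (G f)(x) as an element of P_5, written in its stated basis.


D f = -8x^5 + 8x^3 + 6
D f = -8x^5 + 8x^3 + 6
Δ f = -8x^5 - 20x^4 - (56/3)x^3 - 8x^2 + 20/3
(D + Δ) f = -16x^5 - 20x^4 - (32/3)x^3 - 8x^2 + 38/3
(D + (D + Δ)) f = -24x^5 - 20x^4 - (8/3)x^3 - 8x^2 + 56/3

the image equals g(x) = -24x^5 - 20x^4 - (8/3)x^3 - 8x^2 + 56/3


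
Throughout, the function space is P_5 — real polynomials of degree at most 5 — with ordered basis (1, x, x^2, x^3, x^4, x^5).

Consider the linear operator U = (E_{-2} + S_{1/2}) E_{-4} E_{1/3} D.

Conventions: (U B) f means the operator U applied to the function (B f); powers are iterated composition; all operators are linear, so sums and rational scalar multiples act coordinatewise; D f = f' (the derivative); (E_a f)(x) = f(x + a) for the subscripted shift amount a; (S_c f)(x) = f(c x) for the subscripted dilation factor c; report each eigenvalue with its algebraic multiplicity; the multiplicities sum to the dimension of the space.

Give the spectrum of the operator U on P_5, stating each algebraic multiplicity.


image of 1: 0
image of x: 2
image of x^2: 3x - 56/3
image of x^3: (15/4)x^2 - 45x + 410/3
image of x^4: (9/2)x^3 - 79x^2 + 466x - 24976/27
image of x^5: (85/16)x^4 - (245/2)x^3 + (6385/6)x^2 - (37190/9)x + 490810/81
the matrix is upper triangular; its diagonal is (0, 0, 0, 0, 0, 0)
for a triangular matrix the eigenvalues are the diagonal entries, with algebraic multiplicity their repetition count

λ = 0 (multiplicity 6)


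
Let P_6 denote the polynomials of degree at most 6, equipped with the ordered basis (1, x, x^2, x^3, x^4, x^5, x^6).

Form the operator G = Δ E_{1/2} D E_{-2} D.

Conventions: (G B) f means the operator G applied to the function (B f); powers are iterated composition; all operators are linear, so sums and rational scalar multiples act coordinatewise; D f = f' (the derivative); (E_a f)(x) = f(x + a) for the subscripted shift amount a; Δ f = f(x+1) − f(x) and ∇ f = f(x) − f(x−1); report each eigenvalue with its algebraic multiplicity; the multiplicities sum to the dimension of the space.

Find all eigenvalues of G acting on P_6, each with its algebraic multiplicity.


image of 1: 0
image of x: 0
image of x^2: 0
image of x^3: 6
image of x^4: 24x - 24
image of x^5: 60x^2 - 120x + 65
image of x^6: 120x^3 - 360x^2 + 390x - 150
the matrix is upper triangular; its diagonal is (0, 0, 0, 0, 0, 0, 0)
for a triangular matrix the eigenvalues are the diagonal entries, with algebraic multiplicity their repetition count

λ = 0 (multiplicity 7)


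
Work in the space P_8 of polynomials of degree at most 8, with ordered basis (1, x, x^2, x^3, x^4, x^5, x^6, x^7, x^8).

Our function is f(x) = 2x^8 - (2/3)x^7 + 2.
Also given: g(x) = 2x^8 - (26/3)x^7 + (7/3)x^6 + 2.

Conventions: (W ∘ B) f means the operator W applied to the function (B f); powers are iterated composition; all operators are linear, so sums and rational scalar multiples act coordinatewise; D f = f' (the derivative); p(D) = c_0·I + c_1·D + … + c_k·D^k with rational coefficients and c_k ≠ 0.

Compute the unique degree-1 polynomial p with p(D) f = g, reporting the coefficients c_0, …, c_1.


p(D) = I − (1/2)·D, i.e. c_0 = 1, c_1 = -1/2

D^0 f = 2x^8 - (2/3)x^7 + 2
D^1 f = 16x^7 - (14/3)x^6
matching coefficients of g against c_0 f + c_1 Df + … from the top degree down determines the c_i
solution: c_0 = 1, c_1 = -1/2


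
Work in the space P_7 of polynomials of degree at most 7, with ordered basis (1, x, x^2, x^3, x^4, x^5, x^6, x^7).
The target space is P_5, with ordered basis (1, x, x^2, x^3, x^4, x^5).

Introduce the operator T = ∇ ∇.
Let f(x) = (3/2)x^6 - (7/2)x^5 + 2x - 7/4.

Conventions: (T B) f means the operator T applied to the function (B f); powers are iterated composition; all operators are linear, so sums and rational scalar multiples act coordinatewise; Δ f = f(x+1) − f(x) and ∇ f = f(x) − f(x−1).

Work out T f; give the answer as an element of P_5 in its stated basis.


∇ f = 9x^5 - 40x^4 + 65x^3 - (115/2)x^2 + (53/2)x - 3
∇ ∇ f = 45x^4 - 250x^3 + 525x^2 - 515x + 198

g(x) = 45x^4 - 250x^3 + 525x^2 - 515x + 198


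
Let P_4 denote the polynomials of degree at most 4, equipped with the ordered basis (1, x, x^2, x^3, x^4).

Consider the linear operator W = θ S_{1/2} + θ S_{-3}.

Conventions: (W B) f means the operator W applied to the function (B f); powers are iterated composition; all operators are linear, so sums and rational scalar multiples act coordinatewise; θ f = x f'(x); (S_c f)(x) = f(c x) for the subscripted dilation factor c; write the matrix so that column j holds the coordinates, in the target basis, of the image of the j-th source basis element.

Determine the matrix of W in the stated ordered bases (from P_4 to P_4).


image of 1: 0
image of x: -(5/2)x
image of x^2: (37/2)x^2
image of x^3: -(645/8)x^3
image of x^4: (1297/4)x^4
each image's coordinates form column j of the matrix

the matrix is [[0, 0, 0, 0, 0]; [0, -5/2, 0, 0, 0]; [0, 0, 37/2, 0, 0]; [0, 0, 0, -645/8, 0]; [0, 0, 0, 0, 1297/4]] (rows listed top to bottom)


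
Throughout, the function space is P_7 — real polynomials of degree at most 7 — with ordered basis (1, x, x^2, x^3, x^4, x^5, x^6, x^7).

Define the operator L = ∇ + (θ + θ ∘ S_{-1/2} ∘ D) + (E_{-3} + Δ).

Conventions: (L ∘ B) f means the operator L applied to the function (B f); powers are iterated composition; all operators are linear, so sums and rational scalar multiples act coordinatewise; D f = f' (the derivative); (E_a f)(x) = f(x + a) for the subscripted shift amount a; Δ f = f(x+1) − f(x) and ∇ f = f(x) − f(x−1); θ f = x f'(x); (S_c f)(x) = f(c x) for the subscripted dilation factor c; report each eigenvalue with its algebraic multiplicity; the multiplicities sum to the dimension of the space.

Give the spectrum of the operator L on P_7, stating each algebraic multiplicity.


λ = 1 (multiplicity 1), λ = 2 (multiplicity 1), λ = 3 (multiplicity 1), λ = 4 (multiplicity 1), λ = 5 (multiplicity 1), λ = 6 (multiplicity 1), λ = 7 (multiplicity 1), λ = 8 (multiplicity 1)

image of 1: 1
image of x: 2x - 1
image of x^2: 3x^2 - 3x + 9
image of x^3: 4x^3 - (3/2)x^2 + 27x - 25
image of x^4: 5x^4 - (11/2)x^3 + 54x^2 - 100x + 81
image of x^5: 6x^5 - (15/4)x^4 + 90x^3 - 250x^2 + 405x - 241
image of x^6: 7x^6 - (111/16)x^5 + 135x^4 - 500x^3 + 1215x^2 - 1446x + 729
image of x^7: 8x^7 - (203/32)x^6 + 189x^5 - 875x^4 + 2835x^3 - 5061x^2 + 5103x - 2185
the matrix is upper triangular; its diagonal is (1, 2, 3, 4, 5, 6, 7, 8)
for a triangular matrix the eigenvalues are the diagonal entries, with algebraic multiplicity their repetition count


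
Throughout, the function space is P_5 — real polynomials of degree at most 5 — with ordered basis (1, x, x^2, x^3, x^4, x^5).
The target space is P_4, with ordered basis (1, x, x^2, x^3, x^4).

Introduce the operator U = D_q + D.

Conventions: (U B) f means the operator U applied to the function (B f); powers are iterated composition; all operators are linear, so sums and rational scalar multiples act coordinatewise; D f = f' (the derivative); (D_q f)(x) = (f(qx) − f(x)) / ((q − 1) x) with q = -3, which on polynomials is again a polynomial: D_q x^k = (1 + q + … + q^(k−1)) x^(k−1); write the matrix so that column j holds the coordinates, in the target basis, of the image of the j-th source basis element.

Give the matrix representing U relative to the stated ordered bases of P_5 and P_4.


image of 1: 0
image of x: 2
image of x^2: 0
image of x^3: 10x^2
image of x^4: -16x^3
image of x^5: 66x^4
each image's coordinates form column j of the matrix

the matrix is [[0, 2, 0, 0, 0, 0]; [0, 0, 0, 0, 0, 0]; [0, 0, 0, 10, 0, 0]; [0, 0, 0, 0, -16, 0]; [0, 0, 0, 0, 0, 66]] (rows listed top to bottom)


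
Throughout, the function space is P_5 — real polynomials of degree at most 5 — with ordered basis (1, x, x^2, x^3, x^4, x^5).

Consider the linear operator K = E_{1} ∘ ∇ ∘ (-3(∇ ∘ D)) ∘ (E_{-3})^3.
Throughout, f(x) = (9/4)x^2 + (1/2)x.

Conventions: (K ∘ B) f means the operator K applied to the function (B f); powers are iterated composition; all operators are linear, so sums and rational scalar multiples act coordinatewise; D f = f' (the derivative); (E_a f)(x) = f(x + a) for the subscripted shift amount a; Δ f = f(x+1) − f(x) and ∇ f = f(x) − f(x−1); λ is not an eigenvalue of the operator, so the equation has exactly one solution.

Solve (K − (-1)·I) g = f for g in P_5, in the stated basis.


write g with unknown coordinates in the stated basis and equate coefficients in (K − (-1)·I) g = f
solving from the highest basis element down gives g = (9/4)x^2 + (1/2)x
check: K g = 0
so K g − (-1)·g = (9/4)x^2 + (1/2)x = f ✓

the image equals g(x) = (9/4)x^2 + (1/2)x


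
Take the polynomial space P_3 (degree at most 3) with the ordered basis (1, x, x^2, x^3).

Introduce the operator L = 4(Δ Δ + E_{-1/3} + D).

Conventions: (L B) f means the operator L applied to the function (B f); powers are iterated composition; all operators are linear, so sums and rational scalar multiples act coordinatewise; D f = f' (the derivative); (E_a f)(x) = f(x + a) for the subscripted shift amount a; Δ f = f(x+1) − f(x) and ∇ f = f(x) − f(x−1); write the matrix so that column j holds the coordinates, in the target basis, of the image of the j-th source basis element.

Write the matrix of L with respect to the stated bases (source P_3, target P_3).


image of 1: 4
image of x: 4x + 8/3
image of x^2: 4x^2 + (16/3)x + 76/9
image of x^3: 4x^3 + 8x^2 + (76/3)x + 644/27
each image's coordinates form column j of the matrix

the matrix is [[4, 8/3, 76/9, 644/27]; [0, 4, 16/3, 76/3]; [0, 0, 4, 8]; [0, 0, 0, 4]] (rows listed top to bottom)


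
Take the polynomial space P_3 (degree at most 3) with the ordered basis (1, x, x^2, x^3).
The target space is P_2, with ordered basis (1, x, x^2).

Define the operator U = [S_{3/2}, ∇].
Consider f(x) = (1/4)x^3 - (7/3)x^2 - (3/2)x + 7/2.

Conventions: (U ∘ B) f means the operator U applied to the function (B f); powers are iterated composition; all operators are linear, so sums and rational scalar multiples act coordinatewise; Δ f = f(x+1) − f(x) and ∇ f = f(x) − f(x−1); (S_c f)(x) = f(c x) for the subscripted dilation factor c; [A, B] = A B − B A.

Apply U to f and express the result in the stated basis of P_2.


∇ f = (3/4)x^2 - (65/12)x + 13/12
S_{3/2} ∇ f = (27/16)x^2 - (65/8)x + 13/12
S_{3/2} f = (27/32)x^3 - (21/4)x^2 - (9/4)x + 7/2
∇ S_{3/2} f = (81/32)x^2 - (417/32)x + 123/32
[S_{3/2}, ∇] f = -(27/32)x^2 + (157/32)x - 265/96

the image equals g(x) = -(27/32)x^2 + (157/32)x - 265/96


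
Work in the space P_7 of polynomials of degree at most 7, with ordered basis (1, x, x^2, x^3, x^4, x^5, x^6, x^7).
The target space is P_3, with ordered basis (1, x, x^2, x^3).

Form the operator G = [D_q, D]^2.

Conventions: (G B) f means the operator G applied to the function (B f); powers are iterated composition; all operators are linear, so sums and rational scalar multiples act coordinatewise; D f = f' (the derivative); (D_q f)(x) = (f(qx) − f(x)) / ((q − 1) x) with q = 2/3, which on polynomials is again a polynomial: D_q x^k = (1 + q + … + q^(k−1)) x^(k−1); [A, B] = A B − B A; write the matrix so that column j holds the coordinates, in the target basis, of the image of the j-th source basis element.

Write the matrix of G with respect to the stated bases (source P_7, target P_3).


image of 1: 0
image of x: 0
image of x^2: 0
image of x^3: 0
image of x^4: 11/27
image of x^5: (917/729)x
image of x^6: (5203/2187)x^2
image of x^7: (23449/6561)x^3
each image's coordinates form column j of the matrix

the matrix is [[0, 0, 0, 0, 11/27, 0, 0, 0]; [0, 0, 0, 0, 0, 917/729, 0, 0]; [0, 0, 0, 0, 0, 0, 5203/2187, 0]; [0, 0, 0, 0, 0, 0, 0, 23449/6561]] (rows listed top to bottom)


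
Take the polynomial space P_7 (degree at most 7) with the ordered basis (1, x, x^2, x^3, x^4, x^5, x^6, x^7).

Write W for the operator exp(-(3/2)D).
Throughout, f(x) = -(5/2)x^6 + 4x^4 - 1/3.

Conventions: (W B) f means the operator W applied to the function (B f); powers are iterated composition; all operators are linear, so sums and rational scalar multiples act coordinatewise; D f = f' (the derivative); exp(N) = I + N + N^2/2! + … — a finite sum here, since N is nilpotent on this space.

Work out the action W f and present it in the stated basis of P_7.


order-1 term: (45/2)x^5 - 24x^3
order-2 term: -(675/8)x^4 + 54x^2
order-3 term: (675/4)x^3 - 54x
order-4 term: -(6075/32)x^2 + 81/4
order-5 term: (3645/32)x
order-6 term: -3645/128
the series for exp(-(3/2)D) f terminates at order 6
exp(-(3/2)D) f = -(5/2)x^6 + (45/2)x^5 - (643/8)x^4 + (579/4)x^3 - (4347/32)x^2 + (1917/32)x - 3287/384

g(x) = -(5/2)x^6 + (45/2)x^5 - (643/8)x^4 + (579/4)x^3 - (4347/32)x^2 + (1917/32)x - 3287/384


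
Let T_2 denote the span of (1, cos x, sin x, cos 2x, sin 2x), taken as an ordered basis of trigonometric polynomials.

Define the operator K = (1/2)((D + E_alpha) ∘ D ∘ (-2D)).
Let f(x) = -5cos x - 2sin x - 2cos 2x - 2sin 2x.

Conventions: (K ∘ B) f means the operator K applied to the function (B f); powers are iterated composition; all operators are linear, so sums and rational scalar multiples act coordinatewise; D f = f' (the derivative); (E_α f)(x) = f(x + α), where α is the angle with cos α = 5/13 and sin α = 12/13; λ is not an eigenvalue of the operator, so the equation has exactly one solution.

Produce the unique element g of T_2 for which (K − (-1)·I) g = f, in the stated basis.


the result is g(x) = -(40/73)cos x - (161/73)sin x + (4278/20417)cos 2x - (3050/20417)sin 2x

write g with unknown coordinates in the stated basis and equate coefficients in (K − (-1)·I) g = f
solving from the highest basis element down gives g = -(40/73)cos x - (161/73)sin x + (4278/20417)cos 2x - (3050/20417)sin 2x
check: K g = -(325/73)cos x + (15/73)sin x - (45112/20417)cos 2x - (37784/20417)sin 2x
so K g − (-1)·g = -5cos x - 2sin x - 2cos 2x - 2sin 2x = f ✓


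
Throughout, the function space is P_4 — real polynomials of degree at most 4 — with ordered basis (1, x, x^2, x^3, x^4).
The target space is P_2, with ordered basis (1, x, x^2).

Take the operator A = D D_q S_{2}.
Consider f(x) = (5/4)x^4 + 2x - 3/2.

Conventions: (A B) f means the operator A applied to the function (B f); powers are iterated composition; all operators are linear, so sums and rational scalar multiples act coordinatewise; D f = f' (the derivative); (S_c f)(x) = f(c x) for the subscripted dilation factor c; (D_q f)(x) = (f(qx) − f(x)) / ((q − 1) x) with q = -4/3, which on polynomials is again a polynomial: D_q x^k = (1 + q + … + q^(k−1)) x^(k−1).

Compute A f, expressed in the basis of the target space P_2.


S_{2} f = 20x^4 + 4x - 3/2
D_q S_{2} f = -(500/27)x^3 + 4
D D_q S_{2} f = -(500/9)x^2

the result is g(x) = -(500/9)x^2


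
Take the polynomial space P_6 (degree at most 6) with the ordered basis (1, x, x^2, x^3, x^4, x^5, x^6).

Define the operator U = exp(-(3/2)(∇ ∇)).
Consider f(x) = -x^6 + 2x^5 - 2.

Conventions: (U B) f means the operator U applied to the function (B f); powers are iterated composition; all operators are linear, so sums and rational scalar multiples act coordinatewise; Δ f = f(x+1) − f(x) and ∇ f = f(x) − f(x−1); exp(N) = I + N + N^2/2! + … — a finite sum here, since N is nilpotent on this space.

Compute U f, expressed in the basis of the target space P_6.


g(x) = -x^6 + 2x^5 + 45x^4 - 240x^3 + 90x^2 + 1410x - 1709

order-1 term: 45x^4 - 240x^3 + 495x^2 - 480x + 183
order-2 term: -405x^2 + 1890x - 2295
order-3 term: 405
the series for exp(-(3/2)(∇ ∇)) f terminates at order 3
exp(-(3/2)(∇ ∇)) f = -x^6 + 2x^5 + 45x^4 - 240x^3 + 90x^2 + 1410x - 1709


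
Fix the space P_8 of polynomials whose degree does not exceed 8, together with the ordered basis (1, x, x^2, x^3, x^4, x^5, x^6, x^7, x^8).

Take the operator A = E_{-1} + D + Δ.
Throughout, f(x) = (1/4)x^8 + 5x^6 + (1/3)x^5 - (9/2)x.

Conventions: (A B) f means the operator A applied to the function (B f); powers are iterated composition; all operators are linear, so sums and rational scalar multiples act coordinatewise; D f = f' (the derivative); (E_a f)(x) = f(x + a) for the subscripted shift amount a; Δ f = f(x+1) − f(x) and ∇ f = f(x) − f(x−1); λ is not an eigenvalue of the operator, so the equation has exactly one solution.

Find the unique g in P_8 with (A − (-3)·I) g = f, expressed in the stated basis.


g(x) = (1/16)x^8 - (1/8)x^7 + (19/32)x^6 + (97/192)x^5 - (5585/768)x^4 + (1775/256)x^3 + (11559/1024)x^2 - (110561/6144)x + 53149/24576

write g with unknown coordinates in the stated basis and equate coefficients in (A − (-3)·I) g = f
solving from the highest basis element down gives g = (1/16)x^8 - (1/8)x^7 + (19/32)x^6 + (97/192)x^5 - (5585/768)x^4 + (1775/256)x^3 + (11559/1024)x^2 - (110561/6144)x + 53149/24576
check: A g = (1/16)x^8 + (3/8)x^7 + (103/32)x^6 - (227/192)x^5 + (5585/256)x^4 - (5325/256)x^3 - (34677/1024)x^2 + (101345/2048)x - 53149/8192
so A g − (-3)·g = (1/4)x^8 + 5x^6 + (1/3)x^5 - (9/2)x = f ✓


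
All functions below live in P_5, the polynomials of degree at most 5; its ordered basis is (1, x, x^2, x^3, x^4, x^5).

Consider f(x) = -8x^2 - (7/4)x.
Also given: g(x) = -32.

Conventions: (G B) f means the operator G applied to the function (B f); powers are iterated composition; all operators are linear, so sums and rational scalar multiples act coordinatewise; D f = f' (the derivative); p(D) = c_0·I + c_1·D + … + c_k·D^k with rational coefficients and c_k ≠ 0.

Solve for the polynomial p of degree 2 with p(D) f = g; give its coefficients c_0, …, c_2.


p(D) = 2·D^2, i.e. c_0 = 0, c_1 = 0, c_2 = 2

D^0 f = -8x^2 - (7/4)x
D^1 f = -16x - 7/4
D^2 f = -16
matching coefficients of g against c_0 f + c_1 Df + … from the top degree down determines the c_i
solution: c_0 = 0, c_1 = 0, c_2 = 2


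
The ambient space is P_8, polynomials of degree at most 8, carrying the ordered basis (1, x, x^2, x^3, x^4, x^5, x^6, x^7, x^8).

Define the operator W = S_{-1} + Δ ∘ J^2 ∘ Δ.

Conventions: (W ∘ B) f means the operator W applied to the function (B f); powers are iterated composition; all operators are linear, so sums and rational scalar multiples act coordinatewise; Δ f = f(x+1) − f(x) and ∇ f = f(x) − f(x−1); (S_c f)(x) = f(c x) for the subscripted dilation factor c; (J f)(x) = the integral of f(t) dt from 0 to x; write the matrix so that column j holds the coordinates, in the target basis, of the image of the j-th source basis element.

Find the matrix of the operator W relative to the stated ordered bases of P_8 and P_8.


the matrix is [[1, 1/2, 5/6, 5/4, 28/15, 17/6, 123/28, 167/24, 506/45]; [0, 0, 2, 7/2, 6, 31/3, 18, 127/4, 170/3]; [0, 0, 2, 3, 7, 15, 31, 63, 127]; [0, 0, 0, 0, 4, 35/3, 30, 217/3, 168]; [0, 0, 0, 0, 2, 5, 35/2, 105/2, 434/3]; [0, 0, 0, 0, 0, 0, 6, 49/2, 84]; [0, 0, 0, 0, 0, 0, 2, 7, 98/3]; [0, 0, 0, 0, 0, 0, 0, 0, 8]; [0, 0, 0, 0, 0, 0, 0, 0, 2]] (rows listed top to bottom)

image of 1: 1
image of x: 1/2
image of x^2: 2x^2 + 2x + 5/6
image of x^3: 3x^2 + (7/2)x + 5/4
image of x^4: 2x^4 + 4x^3 + 7x^2 + 6x + 28/15
image of x^5: 5x^4 + (35/3)x^3 + 15x^2 + (31/3)x + 17/6
image of x^6: 2x^6 + 6x^5 + (35/2)x^4 + 30x^3 + 31x^2 + 18x + 123/28
image of x^7: 7x^6 + (49/2)x^5 + (105/2)x^4 + (217/3)x^3 + 63x^2 + (127/4)x + 167/24
image of x^8: 2x^8 + 8x^7 + (98/3)x^6 + 84x^5 + (434/3)x^4 + 168x^3 + 127x^2 + (170/3)x + 506/45
each image's coordinates form column j of the matrix


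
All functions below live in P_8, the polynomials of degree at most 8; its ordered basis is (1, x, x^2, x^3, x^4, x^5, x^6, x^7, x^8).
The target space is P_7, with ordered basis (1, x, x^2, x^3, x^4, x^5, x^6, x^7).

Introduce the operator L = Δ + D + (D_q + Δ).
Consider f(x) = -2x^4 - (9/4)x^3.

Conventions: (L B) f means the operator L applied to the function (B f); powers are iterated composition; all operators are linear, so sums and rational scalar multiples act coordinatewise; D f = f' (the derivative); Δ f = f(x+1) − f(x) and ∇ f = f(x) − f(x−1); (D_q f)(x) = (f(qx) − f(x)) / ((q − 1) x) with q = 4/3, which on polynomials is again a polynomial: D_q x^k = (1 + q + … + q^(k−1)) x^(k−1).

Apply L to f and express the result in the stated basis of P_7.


the result is g(x) = -(998/27)x^3 - (107/2)x^2 - (59/2)x - 17/2

Δ f = -8x^3 - (75/4)x^2 - (59/4)x - 17/4
D f = -8x^3 - (27/4)x^2
D_q f = -(350/27)x^3 - (37/4)x^2
Δ f = -8x^3 - (75/4)x^2 - (59/4)x - 17/4
(D_q + Δ) f = -(566/27)x^3 - 28x^2 - (59/4)x - 17/4
(Δ + D + (D_q + Δ)) f = -(998/27)x^3 - (107/2)x^2 - (59/2)x - 17/2


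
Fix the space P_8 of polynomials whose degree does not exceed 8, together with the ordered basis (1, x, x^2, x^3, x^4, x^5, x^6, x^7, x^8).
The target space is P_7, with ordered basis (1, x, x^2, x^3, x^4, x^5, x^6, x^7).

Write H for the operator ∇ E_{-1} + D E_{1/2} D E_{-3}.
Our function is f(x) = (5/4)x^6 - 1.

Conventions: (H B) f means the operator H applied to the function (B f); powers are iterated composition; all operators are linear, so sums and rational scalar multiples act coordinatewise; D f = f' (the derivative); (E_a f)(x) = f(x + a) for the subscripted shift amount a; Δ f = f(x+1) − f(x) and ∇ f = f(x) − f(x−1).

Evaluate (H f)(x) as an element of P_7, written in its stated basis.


E_{-1} f = (5/4)x^6 - (15/2)x^5 + (75/4)x^4 - 25x^3 + (75/4)x^2 - (15/2)x + 1/4
∇ E_{-1} f = (15/2)x^5 - (225/4)x^4 + 175x^3 - (1125/4)x^2 + (465/2)x - 315/4
E_{-3} f = (5/4)x^6 - (45/2)x^5 + (675/4)x^4 - 675x^3 + (6075/4)x^2 - (3645/2)x + 3641/4
D E_{-3} f = (15/2)x^5 - (225/2)x^4 + 675x^3 - 2025x^2 + (6075/2)x - 3645/2
E_{1/2} (D E_{-3}) f = (15/2)x^5 - (375/4)x^4 + (1875/4)x^3 - (9375/8)x^2 + (46875/32)x - 46875/64
D E_{1/2} (D E_{-3}) f = (75/2)x^4 - 375x^3 + (5625/4)x^2 - (9375/4)x + 46875/32
(∇ E_{-1} + D E_{1/2} D E_{-3}) f = (15/2)x^5 - (75/4)x^4 - 200x^3 + 1125x^2 - (8445/4)x + 44355/32

the result is g(x) = (15/2)x^5 - (75/4)x^4 - 200x^3 + 1125x^2 - (8445/4)x + 44355/32


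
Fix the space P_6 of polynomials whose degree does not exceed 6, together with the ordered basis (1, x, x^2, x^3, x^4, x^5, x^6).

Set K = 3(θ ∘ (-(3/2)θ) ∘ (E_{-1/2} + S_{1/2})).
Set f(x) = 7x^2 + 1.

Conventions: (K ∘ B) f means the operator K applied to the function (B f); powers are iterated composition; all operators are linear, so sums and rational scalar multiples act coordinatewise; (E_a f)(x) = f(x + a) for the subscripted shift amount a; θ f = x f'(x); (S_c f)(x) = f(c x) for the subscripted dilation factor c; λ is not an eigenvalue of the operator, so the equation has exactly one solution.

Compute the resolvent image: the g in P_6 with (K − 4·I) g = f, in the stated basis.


g(x) = -(14/53)x^2 - (252/2279)x - 1/4

write g with unknown coordinates in the stated basis and equate coefficients in (K − 4·I) g = f
solving from the highest basis element down gives g = -(14/53)x^2 - (252/2279)x - 1/4
check: K g = (315/53)x^2 - (1008/2279)x
so K g − 4·g = 7x^2 + 1 = f ✓


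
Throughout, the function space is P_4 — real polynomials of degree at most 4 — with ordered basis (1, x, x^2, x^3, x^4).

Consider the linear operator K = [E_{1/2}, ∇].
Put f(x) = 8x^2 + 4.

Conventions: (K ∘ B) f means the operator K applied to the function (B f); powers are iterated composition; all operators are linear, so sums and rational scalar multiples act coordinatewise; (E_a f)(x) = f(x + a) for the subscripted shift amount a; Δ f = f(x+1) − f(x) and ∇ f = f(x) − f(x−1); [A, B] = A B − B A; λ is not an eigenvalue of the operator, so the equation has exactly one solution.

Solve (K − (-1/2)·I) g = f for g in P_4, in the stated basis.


write g with unknown coordinates in the stated basis and equate coefficients in (K − (-1/2)·I) g = f
solving from the highest basis element down gives g = 16x^2 + 8
check: K g = 0
so K g − (-1/2)·g = 8x^2 + 4 = f ✓

the image equals g(x) = 16x^2 + 8


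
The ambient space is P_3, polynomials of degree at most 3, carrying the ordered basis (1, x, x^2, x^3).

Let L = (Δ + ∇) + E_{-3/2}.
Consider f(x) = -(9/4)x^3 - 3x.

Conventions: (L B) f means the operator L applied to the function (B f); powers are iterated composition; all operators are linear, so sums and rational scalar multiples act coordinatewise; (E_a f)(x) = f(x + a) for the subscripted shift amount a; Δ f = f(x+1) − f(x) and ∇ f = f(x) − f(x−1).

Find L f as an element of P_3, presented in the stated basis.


Δ f = -(27/4)x^2 - (27/4)x - 21/4
∇ f = -(27/4)x^2 + (27/4)x - 21/4
(Δ + ∇) f = -(27/2)x^2 - 21/2
E_{-3/2} f = -(9/4)x^3 + (81/8)x^2 - (291/16)x + 387/32
((Δ + ∇) + E_{-3/2}) f = -(9/4)x^3 - (27/8)x^2 - (291/16)x + 51/32

the result is g(x) = -(9/4)x^3 - (27/8)x^2 - (291/16)x + 51/32


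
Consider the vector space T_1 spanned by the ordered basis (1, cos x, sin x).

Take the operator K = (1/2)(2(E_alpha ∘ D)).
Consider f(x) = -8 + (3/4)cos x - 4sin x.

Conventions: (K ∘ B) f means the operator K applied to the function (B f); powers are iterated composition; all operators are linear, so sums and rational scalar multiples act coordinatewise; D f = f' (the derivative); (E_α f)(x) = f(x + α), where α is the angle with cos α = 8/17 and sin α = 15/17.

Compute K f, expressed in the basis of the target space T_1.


the image equals g(x) = -(173/68)cos x + (54/17)sin x

D f = -4cos x - (3/4)sin x
E_alpha D f = -(173/68)cos x + (54/17)sin x
(2(E_alpha ∘ D)) f = -(173/34)cos x + (108/17)sin x
((1/2)(2(E_alpha ∘ D))) f = -(173/68)cos x + (54/17)sin x


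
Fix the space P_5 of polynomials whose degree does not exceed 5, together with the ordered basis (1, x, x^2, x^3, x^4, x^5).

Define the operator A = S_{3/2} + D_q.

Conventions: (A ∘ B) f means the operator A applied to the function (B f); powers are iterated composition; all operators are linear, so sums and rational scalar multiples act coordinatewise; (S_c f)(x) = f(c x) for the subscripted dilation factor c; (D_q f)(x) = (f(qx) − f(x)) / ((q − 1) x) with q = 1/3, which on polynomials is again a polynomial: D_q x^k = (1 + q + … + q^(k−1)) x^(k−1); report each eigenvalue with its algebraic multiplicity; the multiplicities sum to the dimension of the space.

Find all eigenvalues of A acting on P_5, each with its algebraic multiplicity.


λ = 1 (multiplicity 1), λ = 3/2 (multiplicity 1), λ = 9/4 (multiplicity 1), λ = 27/8 (multiplicity 1), λ = 81/16 (multiplicity 1), λ = 243/32 (multiplicity 1)

image of 1: 1
image of x: (3/2)x + 1
image of x^2: (9/4)x^2 + (4/3)x
image of x^3: (27/8)x^3 + (13/9)x^2
image of x^4: (81/16)x^4 + (40/27)x^3
image of x^5: (243/32)x^5 + (121/81)x^4
the matrix is upper triangular; its diagonal is (1, 3/2, 9/4, 27/8, 81/16, 243/32)
for a triangular matrix the eigenvalues are the diagonal entries, with algebraic multiplicity their repetition count
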